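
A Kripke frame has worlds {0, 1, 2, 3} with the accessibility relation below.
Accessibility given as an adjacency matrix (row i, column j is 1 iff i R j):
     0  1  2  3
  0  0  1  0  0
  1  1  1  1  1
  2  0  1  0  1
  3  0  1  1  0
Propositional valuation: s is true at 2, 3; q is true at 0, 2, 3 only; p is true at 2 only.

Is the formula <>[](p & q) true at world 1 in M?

No

At 1: <>[](p & q) requires [](p & q) at some successor in {0, 1, 2, 3}.
  At 0: [](p & q) is false.
  At 1: [](p & q) is false.
  At 2: [](p & q) is false.
  At 3: [](p & q) is false.
So <>[](p & q) is false at 1.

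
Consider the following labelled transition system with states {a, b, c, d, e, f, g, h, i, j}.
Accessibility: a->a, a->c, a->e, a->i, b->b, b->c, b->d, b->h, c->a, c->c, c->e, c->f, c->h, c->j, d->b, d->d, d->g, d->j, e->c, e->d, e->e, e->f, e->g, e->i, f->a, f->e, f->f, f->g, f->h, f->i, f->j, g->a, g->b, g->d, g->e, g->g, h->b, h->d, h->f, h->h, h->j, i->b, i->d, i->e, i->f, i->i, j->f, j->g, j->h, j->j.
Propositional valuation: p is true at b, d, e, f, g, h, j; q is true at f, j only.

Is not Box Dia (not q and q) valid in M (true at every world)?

Let φ = not Box Dia (not q and q). Evaluate φ at each world:
  a (successors {a, c, e, i}): φ is true.
  b (successors {b, c, d, h}): φ is true.
  c (successors {a, c, e, f, h, j}): φ is true.
  d (successors {b, d, g, j}): φ is true.
  e (successors {c, d, e, f, g, i}): φ is true.
  f (successors {a, e, f, g, h, i, j}): φ is true.
  g (successors {a, b, d, e, g}): φ is true.
  h (successors {b, d, f, h, j}): φ is true.
  i (successors {b, d, e, f, i}): φ is true.
  j (successors {f, g, h, j}): φ is true.
For instance, at g:
  At g: Box Dia (not q and q) is false, so not Box Dia (not q and q) is true.
    At g: Box Dia (not q and q) requires Dia (not q and q) at every successor {a, b, d, e, g}.
      Dia (not q and q) fails at a, so Box Dia (not q and q) is false at g.

Yes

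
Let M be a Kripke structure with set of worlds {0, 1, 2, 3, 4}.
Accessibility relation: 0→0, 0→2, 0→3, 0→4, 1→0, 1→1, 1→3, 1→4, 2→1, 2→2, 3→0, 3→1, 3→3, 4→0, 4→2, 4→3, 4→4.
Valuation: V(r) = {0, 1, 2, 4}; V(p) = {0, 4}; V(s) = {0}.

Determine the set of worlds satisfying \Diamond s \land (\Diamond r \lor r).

Recall that \Diamond ψ holds at a world iff ψ holds at some accessible world.
Let φ = \Diamond s \land (\Diamond r \lor r). Evaluate φ at each world:
  0 (successors {0, 2, 3, 4}): φ is true.
  1 (successors {0, 1, 3, 4}): φ is true.
  2 (successors {1, 2}): φ is false.
  3 (successors {0, 1, 3}): φ is true.
  4 (successors {0, 2, 3, 4}): φ is true.
For instance, at 0:
  At 0: \Diamond s is true, \Diamond r \lor r is true, so \Diamond s \land (\Diamond r \lor r) is true.
    At 0: \Diamond s requires s at some successor in {0, 2, 3, 4}.
      s holds at 0, so \Diamond s is true at 0.
    At 0: \Diamond r is true, r is true, so \Diamond r \lor r is true.
      At 0: \Diamond r requires r at some successor in {0, 2, 3, 4}.
        r holds at 0, so \Diamond r is true at 0.
Satisfying worlds: {0, 1, 3, 4}

0, 1, 3, 4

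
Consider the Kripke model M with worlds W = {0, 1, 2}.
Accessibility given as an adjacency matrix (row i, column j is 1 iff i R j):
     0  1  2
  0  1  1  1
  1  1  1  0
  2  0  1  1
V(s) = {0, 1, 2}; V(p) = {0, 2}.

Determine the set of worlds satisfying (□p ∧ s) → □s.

0, 1, 2

Let φ = (□p ∧ s) → □s. Evaluate φ at each world:
  0 (successors {0, 1, 2}): φ is true.
  1 (successors {0, 1}): φ is true.
  2 (successors {1, 2}): φ is true.
For instance, at 0:
  At 0: □p ∧ s is false, □s is true, so (□p ∧ s) → □s is true.
    At 0: □p is false, s is true, so □p ∧ s is false.
      At 0: □p requires p at every successor {0, 1, 2}.
        p fails at 1, so □p is false at 0.
    At 0: □s requires s at every successor {0, 1, 2}.
      At 0: s is true.
      At 1: s is true.
      At 2: s is true.
    So □s is true at 0.
Satisfying worlds: {0, 1, 2}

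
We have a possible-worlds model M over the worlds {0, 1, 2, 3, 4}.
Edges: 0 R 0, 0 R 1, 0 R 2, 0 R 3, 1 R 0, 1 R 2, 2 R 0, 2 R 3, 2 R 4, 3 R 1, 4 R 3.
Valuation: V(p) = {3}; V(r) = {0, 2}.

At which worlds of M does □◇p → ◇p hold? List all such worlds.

Let φ = □◇p → ◇p. Evaluate φ at each world:
  0 (successors {0, 1, 2, 3}): φ is true.
  1 (successors {0, 2}): φ is false.
  2 (successors {0, 3, 4}): φ is true.
  3 (successors {1}): φ is true.
  4 (successors {3}): φ is true.
For instance, at 4:
  At 4: □◇p is false, ◇p is true, so □◇p → ◇p is true.
    At 4: □◇p requires ◇p at every successor {3}.
      ◇p fails at 3, so □◇p is false at 4.
    At 4: ◇p requires p at some successor in {3}.
      p holds at 3, so ◇p is true at 4.
Satisfying worlds: {0, 2, 3, 4}

0, 2, 3, 4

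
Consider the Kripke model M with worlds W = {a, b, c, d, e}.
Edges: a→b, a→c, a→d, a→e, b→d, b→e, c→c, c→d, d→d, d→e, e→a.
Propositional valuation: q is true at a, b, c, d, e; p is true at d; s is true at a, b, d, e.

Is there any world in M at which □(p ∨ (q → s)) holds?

Let φ = □(p ∨ (q → s)). Evaluate φ at each world:
  a (successors {b, c, d, e}): φ is false.
  b (successors {d, e}): φ is true.
  c (successors {c, d}): φ is false.
  d (successors {d, e}): φ is true.
  e (successors {a}): φ is true.
Detail at b (witness):
  At b: □(p ∨ (q → s)) requires p ∨ (q → s) at every successor {d, e}.
    At d: p ∨ (q → s) is true.
    At e: p ∨ (q → s) is true.
  So □(p ∨ (q → s)) is true at b.

Yes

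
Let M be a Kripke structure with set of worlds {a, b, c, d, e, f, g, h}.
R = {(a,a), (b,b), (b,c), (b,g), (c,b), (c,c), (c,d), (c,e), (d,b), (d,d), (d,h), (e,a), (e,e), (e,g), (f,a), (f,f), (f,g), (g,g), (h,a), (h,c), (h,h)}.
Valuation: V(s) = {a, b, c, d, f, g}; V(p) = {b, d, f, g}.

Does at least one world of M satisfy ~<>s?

Recall that <>ψ holds at a world iff ψ holds at some accessible world.
Let φ = ~<>s. Evaluate φ at each world:
  a (successors {a}): φ is false.
  b (successors {b, c, g}): φ is false.
  c (successors {b, c, d, e}): φ is false.
  d (successors {b, d, h}): φ is false.
  e (successors {a, e, g}): φ is false.
  f (successors {a, f, g}): φ is false.
  g (successors {g}): φ is false.
  h (successors {a, c, h}): φ is false.
For instance, at f:
  At f: <>s is true, so ~<>s is false.
    At f: <>s requires s at some successor in {a, f, g}.
      s holds at a, so <>s is true at f.

No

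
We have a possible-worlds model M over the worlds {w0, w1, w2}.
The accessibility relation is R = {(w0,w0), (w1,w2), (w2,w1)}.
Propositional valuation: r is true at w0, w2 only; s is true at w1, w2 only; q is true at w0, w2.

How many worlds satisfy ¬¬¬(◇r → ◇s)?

Recall that ◇ψ holds at a world iff ψ holds at some accessible world.
Let φ = ¬¬¬(◇r → ◇s). Evaluate φ at each world:
  w0 (successors {w0}): φ is true.
  w1 (successors {w2}): φ is false.
  w2 (successors {w1}): φ is false.
For instance, at w1:
  At w1: ¬¬(◇r → ◇s) is true, so ¬¬¬(◇r → ◇s) is false.
    At w1: ¬(◇r → ◇s) is false, so ¬¬(◇r → ◇s) is true.
      At w1: ◇r → ◇s is true, so ¬(◇r → ◇s) is false.
Satisfying worlds: {w0}

1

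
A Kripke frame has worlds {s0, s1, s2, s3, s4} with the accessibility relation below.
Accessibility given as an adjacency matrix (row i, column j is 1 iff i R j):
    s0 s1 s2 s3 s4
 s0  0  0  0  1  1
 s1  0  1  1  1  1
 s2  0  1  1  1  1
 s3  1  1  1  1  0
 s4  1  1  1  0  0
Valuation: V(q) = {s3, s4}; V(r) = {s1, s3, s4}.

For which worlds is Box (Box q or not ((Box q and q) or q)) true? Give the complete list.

s4

Recall that Box ψ holds at a world iff ψ holds at every accessible world, and Dia ψ holds iff ψ holds at some accessible world.
Let φ = Box (Box q or not ((Box q and q) or q)). Evaluate φ at each world:
  s0 (successors {s3, s4}): φ is false.
  s1 (successors {s1, s2, s3, s4}): φ is false.
  s2 (successors {s1, s2, s3, s4}): φ is false.
  s3 (successors {s0, s1, s2, s3}): φ is false.
  s4 (successors {s0, s1, s2}): φ is true.
For instance, at s1:
  At s1: Box (Box q or not ((Box q and q) or q)) requires Box q or not ((Box q and q) or q) at every successor {s1, s2, s3, s4}.
    Box q or not ((Box q and q) or q) fails at s3, so Box (Box q or not ((Box q and q) or q)) is false at s1.
      At s3: Box q is false, not ((Box q and q) or q) is false, so Box q or not ((Box q and q) or q) is false.
Satisfying worlds: {s4}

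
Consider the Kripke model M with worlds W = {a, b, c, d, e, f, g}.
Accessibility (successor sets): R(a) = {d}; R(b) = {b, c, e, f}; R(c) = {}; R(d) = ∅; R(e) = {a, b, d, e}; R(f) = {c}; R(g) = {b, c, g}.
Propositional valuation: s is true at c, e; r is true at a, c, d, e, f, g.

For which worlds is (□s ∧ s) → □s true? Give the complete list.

Recall that □ψ holds at a world iff ψ holds at every accessible world, and ◇ψ holds iff ψ holds at some accessible world.
Let φ = (□s ∧ s) → □s. Evaluate φ at each world:
  a (successors {d}): φ is true.
  b (successors {b, c, e, f}): φ is true.
  c (successors ∅): φ is true.
  d (successors ∅): φ is true.
  e (successors {a, b, d, e}): φ is true.
  f (successors {c}): φ is true.
  g (successors {b, c, g}): φ is true.
For instance, at e:
  At e: □s ∧ s is false, □s is false, so (□s ∧ s) → □s is true.
    At e: □s is false, s is true, so □s ∧ s is false.
      At e: □s requires s at every successor {a, b, d, e}.
        s fails at a, so □s is false at e.
    At e: □s requires s at every successor {a, b, d, e}.
      s fails at a, so □s is false at e.
Satisfying worlds: {a, b, c, d, e, f, g}

a, b, c, d, e, f, g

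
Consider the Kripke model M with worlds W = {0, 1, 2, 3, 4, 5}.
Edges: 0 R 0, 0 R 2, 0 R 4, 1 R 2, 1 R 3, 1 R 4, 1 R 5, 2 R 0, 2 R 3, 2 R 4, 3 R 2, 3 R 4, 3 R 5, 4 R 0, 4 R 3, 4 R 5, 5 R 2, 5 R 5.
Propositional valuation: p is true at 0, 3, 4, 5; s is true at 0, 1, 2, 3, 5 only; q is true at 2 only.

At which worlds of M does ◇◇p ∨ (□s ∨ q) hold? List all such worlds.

0, 1, 2, 3, 4, 5

Let φ = ◇◇p ∨ (□s ∨ q). Evaluate φ at each world:
  0 (successors {0, 2, 4}): φ is true.
  1 (successors {2, 3, 4, 5}): φ is true.
  2 (successors {0, 3, 4}): φ is true.
  3 (successors {2, 4, 5}): φ is true.
  4 (successors {0, 3, 5}): φ is true.
  5 (successors {2, 5}): φ is true.
For instance, at 5:
  At 5: ◇◇p is true, □s ∨ q is true, so ◇◇p ∨ (□s ∨ q) is true.
    At 5: ◇◇p requires ◇p at some successor in {2, 5}.
      ◇p holds at 2, so ◇◇p is true at 5.
    At 5: □s is true, q is false, so □s ∨ q is true.
      At 5: □s requires s at every successor {2, 5}.
        At 2: s is true.
        At 5: s is true.
      So □s is true at 5.
Satisfying worlds: {0, 1, 2, 3, 4, 5}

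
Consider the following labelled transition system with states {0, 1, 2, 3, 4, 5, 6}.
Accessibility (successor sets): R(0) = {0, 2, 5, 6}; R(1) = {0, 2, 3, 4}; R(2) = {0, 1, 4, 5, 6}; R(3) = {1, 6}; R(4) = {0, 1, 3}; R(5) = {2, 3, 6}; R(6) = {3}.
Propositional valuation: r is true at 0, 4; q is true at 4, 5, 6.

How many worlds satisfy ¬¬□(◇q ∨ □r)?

2

Let φ = ¬¬□(◇q ∨ □r). Evaluate φ at each world:
  0 (successors {0, 2, 5, 6}): φ is false.
  1 (successors {0, 2, 3, 4}): φ is false.
  2 (successors {0, 1, 4, 5, 6}): φ is false.
  3 (successors {1, 6}): φ is false.
  4 (successors {0, 1, 3}): φ is true.
  5 (successors {2, 3, 6}): φ is false.
  6 (successors {3}): φ is true.
For instance, at 0:
  At 0: ¬□(◇q ∨ □r) is true, so ¬¬□(◇q ∨ □r) is false.
    At 0: □(◇q ∨ □r) is false, so ¬□(◇q ∨ □r) is true.
      At 0: □(◇q ∨ □r) requires ◇q ∨ □r at every successor {0, 2, 5, 6}.
        ◇q ∨ □r fails at 6, so □(◇q ∨ □r) is false at 0.
Satisfying worlds: {4, 6}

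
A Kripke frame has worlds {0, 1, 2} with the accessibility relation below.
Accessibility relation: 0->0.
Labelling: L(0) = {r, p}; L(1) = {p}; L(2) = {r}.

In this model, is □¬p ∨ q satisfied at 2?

Recall that □ψ holds at a world iff ψ holds at every accessible world, and ◇ψ holds iff ψ holds at some accessible world.
At 2: □¬p is true, q is false, so □¬p ∨ q is true.
  At 2: no accessible worlds, so □¬p holds vacuously.

Yes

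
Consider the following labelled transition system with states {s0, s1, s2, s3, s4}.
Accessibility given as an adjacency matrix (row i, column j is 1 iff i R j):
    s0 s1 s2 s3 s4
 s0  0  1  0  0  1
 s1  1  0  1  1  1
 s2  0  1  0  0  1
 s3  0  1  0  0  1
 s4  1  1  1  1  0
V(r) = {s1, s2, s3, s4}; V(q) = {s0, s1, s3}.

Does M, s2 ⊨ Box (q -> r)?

Recall that Box ψ holds at a world iff ψ holds at every accessible world, and Dia ψ holds iff ψ holds at some accessible world.
At s2: Box (q -> r) requires q -> r at every successor {s1, s4}.
  At s1: q -> r is true.
  At s4: q -> r is true.
So Box (q -> r) is true at s2.

Yes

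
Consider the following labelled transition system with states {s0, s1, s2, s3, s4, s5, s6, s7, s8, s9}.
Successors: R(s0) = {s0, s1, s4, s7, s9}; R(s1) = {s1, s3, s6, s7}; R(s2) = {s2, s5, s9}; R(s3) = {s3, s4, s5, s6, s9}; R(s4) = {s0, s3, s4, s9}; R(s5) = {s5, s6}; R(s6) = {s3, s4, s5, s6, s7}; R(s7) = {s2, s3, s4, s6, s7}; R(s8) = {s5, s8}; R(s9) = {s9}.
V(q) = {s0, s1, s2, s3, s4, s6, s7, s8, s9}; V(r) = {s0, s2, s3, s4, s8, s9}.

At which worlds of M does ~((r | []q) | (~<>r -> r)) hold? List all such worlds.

s5

Recall that []ψ holds at a world iff ψ holds at every accessible world, and <>ψ holds iff ψ holds at some accessible world.
Let φ = ~((r | []q) | (~<>r -> r)). Evaluate φ at each world:
  s0 (successors {s0, s1, s4, s7, s9}): φ is false.
  s1 (successors {s1, s3, s6, s7}): φ is false.
  s2 (successors {s2, s5, s9}): φ is false.
  s3 (successors {s3, s4, s5, s6, s9}): φ is false.
  s4 (successors {s0, s3, s4, s9}): φ is false.
  s5 (successors {s5, s6}): φ is true.
  s6 (successors {s3, s4, s5, s6, s7}): φ is false.
  s7 (successors {s2, s3, s4, s6, s7}): φ is false.
  s8 (successors {s5, s8}): φ is false.
  s9 (successors {s9}): φ is false.
For instance, at s7:
  At s7: (r | []q) | (~<>r -> r) is true, so ~((r | []q) | (~<>r -> r)) is false.
    At s7: r | []q is true, ~<>r -> r is true, so (r | []q) | (~<>r -> r) is true.
      At s7: r is false, []q is true, so r | []q is true.
      At s7: ~<>r is false, r is false, so ~<>r -> r is true.
Satisfying worlds: {s5}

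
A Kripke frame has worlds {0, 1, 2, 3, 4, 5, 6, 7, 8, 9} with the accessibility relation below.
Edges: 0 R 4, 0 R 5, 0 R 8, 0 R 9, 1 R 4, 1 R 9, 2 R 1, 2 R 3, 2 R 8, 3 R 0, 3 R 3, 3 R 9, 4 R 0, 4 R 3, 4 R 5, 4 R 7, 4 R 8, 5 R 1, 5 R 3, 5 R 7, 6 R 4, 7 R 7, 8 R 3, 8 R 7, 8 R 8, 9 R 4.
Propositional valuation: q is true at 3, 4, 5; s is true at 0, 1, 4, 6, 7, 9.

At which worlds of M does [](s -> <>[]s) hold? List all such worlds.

2, 4, 5, 6, 7, 8, 9

Let φ = [](s -> <>[]s). Evaluate φ at each world:
  0 (successors {4, 5, 8, 9}): φ is false.
  1 (successors {4, 9}): φ is false.
  2 (successors {1, 3, 8}): φ is true.
  3 (successors {0, 3, 9}): φ is false.
  4 (successors {0, 3, 5, 7, 8}): φ is true.
  5 (successors {1, 3, 7}): φ is true.
  6 (successors {4}): φ is true.
  7 (successors {7}): φ is true.
  8 (successors {3, 7, 8}): φ is true.
  9 (successors {4}): φ is true.
For instance, at 0:
  At 0: [](s -> <>[]s) requires s -> <>[]s at every successor {4, 5, 8, 9}.
    s -> <>[]s fails at 9, so [](s -> <>[]s) is false at 0.
      At 9: s is true, <>[]s is false, so s -> <>[]s is false.
Satisfying worlds: {2, 4, 5, 6, 7, 8, 9}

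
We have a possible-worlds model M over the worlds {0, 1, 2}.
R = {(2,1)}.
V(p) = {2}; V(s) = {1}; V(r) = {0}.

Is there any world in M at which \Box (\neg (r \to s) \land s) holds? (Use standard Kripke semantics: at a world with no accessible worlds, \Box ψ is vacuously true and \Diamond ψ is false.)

Recall that \Box ψ holds at a world iff ψ holds at every accessible world, and \Diamond ψ holds iff ψ holds at some accessible world.
Let φ = \Box (\neg (r \to s) \land s). Evaluate φ at each world:
  0 (successors ∅): φ is true.
  1 (successors ∅): φ is true.
  2 (successors {1}): φ is false.
Detail at 0 (witness):
  At 0: no accessible worlds, so \Box (\neg (r \to s) \land s) holds vacuously.

Yes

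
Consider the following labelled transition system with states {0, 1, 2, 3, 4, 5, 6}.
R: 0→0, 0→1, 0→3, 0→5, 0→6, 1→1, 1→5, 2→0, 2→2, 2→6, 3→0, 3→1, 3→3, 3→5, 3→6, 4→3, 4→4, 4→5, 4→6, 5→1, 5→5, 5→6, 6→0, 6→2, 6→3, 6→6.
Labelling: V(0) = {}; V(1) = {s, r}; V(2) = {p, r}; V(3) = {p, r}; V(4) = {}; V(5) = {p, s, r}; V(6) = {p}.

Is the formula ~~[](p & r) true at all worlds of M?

Let φ = ~~[](p & r). Evaluate φ at each world:
  0 (successors {0, 1, 3, 5, 6}): φ is false.
  1 (successors {1, 5}): φ is false.
  2 (successors {0, 2, 6}): φ is false.
  3 (successors {0, 1, 3, 5, 6}): φ is false.
  4 (successors {3, 4, 5, 6}): φ is false.
  5 (successors {1, 5, 6}): φ is false.
  6 (successors {0, 2, 3, 6}): φ is false.
Detail at 0 (counterexample):
  At 0: ~[](p & r) is true, so ~~[](p & r) is false.
    At 0: [](p & r) is false, so ~[](p & r) is true.
      At 0: [](p & r) requires p & r at every successor {0, 1, 3, 5, 6}.
        p & r fails at 0, so [](p & r) is false at 0.

No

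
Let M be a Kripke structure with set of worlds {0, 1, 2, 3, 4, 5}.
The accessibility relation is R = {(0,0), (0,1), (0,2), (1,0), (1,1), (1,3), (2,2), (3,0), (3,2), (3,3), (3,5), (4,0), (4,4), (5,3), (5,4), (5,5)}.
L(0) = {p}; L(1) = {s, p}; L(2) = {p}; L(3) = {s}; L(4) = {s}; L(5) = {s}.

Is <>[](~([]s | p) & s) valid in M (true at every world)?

No

Recall that []ψ holds at a world iff ψ holds at every accessible world, and <>ψ holds iff ψ holds at some accessible world.
Let φ = <>[](~([]s | p) & s). Evaluate φ at each world:
  0 (successors {0, 1, 2}): φ is false.
  1 (successors {0, 1, 3}): φ is false.
  2 (successors {2}): φ is false.
  3 (successors {0, 2, 3, 5}): φ is false.
  4 (successors {0, 4}): φ is false.
  5 (successors {3, 4, 5}): φ is false.
Detail at 0 (counterexample):
  At 0: <>[](~([]s | p) & s) requires [](~([]s | p) & s) at some successor in {0, 1, 2}.
    At 0: [](~([]s | p) & s) is false.
    At 1: [](~([]s | p) & s) is false.
    At 2: [](~([]s | p) & s) is false.
  So <>[](~([]s | p) & s) is false at 0.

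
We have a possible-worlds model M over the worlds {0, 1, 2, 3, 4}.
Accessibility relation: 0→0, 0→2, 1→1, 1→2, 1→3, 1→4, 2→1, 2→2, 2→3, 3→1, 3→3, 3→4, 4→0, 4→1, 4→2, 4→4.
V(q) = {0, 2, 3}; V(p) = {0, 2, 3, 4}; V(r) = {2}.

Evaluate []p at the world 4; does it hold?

No

At 4: []p requires p at every successor {0, 1, 2, 4}.
  p fails at 1, so []p is false at 4.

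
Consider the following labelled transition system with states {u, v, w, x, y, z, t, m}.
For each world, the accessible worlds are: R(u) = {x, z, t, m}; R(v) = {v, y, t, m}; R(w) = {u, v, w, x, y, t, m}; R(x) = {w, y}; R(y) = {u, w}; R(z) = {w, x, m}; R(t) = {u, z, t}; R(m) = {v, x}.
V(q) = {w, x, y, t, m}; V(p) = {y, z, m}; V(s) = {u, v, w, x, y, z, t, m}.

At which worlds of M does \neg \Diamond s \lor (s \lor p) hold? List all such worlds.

u, v, w, x, y, z, t, m

Recall that \Diamond ψ holds at a world iff ψ holds at some accessible world.
Let φ = \neg \Diamond s \lor (s \lor p). Evaluate φ at each world:
  u (successors {x, z, t, m}): φ is true.
  v (successors {v, y, t, m}): φ is true.
  w (successors {u, v, w, x, y, t, m}): φ is true.
  x (successors {w, y}): φ is true.
  y (successors {u, w}): φ is true.
  z (successors {w, x, m}): φ is true.
  t (successors {u, z, t}): φ is true.
  m (successors {v, x}): φ is true.
For instance, at m:
  At m: \neg \Diamond s is false, s \lor p is true, so \neg \Diamond s \lor (s \lor p) is true.
    At m: \Diamond s is true, so \neg \Diamond s is false.
      At m: \Diamond s requires s at some successor in {v, x}.
        s holds at v, so \Diamond s is true at m.
Satisfying worlds: {u, v, w, x, y, z, t, m}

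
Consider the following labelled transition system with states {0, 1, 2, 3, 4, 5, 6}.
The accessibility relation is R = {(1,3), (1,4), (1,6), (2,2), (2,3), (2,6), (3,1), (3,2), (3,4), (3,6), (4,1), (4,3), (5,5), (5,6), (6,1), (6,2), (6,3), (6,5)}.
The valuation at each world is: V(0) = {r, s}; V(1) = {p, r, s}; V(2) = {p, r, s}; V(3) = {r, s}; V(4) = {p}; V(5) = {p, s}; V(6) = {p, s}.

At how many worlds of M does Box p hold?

3

Let φ = Box p. Evaluate φ at each world:
  0 (successors ∅): φ is true.
  1 (successors {3, 4, 6}): φ is false.
  2 (successors {2, 3, 6}): φ is false.
  3 (successors {1, 2, 4, 6}): φ is true.
  4 (successors {1, 3}): φ is false.
  5 (successors {5, 6}): φ is true.
  6 (successors {1, 2, 3, 5}): φ is false.
For instance, at 4:
  At 4: Box p requires p at every successor {1, 3}.
    p fails at 3, so Box p is false at 4.
Satisfying worlds: {0, 3, 5}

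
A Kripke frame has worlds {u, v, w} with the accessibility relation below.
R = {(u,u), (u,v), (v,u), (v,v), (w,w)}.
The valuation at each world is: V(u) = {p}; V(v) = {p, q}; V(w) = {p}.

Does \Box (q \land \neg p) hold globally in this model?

No

Let φ = \Box (q \land \neg p). Evaluate φ at each world:
  u (successors {u, v}): φ is false.
  v (successors {u, v}): φ is false.
  w (successors {w}): φ is false.
Detail at u (counterexample):
  At u: \Box (q \land \neg p) requires q \land \neg p at every successor {u, v}.
    q \land \neg p fails at u, so \Box (q \land \neg p) is false at u.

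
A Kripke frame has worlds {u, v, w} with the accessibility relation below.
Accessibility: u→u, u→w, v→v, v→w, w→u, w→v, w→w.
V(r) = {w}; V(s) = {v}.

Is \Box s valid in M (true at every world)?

No

Let φ = \Box s. Evaluate φ at each world:
  u (successors {u, w}): φ is false.
  v (successors {v, w}): φ is false.
  w (successors {u, v, w}): φ is false.
Detail at u (counterexample):
  At u: \Box s requires s at every successor {u, w}.
    s fails at u, so \Box s is false at u.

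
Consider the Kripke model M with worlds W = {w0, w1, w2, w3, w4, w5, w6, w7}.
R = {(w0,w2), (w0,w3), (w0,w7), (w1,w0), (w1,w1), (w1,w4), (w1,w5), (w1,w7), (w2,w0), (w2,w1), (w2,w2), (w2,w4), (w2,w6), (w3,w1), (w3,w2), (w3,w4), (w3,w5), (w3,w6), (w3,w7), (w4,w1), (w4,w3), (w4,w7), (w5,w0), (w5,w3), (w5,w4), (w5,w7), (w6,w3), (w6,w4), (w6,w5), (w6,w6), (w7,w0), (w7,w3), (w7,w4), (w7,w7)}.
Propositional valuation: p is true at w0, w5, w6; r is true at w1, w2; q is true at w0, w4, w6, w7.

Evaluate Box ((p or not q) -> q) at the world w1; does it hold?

No

At w1: Box ((p or not q) -> q) requires (p or not q) -> q at every successor {w0, w1, w4, w5, w7}.
  (p or not q) -> q fails at w1, so Box ((p or not q) -> q) is false at w1.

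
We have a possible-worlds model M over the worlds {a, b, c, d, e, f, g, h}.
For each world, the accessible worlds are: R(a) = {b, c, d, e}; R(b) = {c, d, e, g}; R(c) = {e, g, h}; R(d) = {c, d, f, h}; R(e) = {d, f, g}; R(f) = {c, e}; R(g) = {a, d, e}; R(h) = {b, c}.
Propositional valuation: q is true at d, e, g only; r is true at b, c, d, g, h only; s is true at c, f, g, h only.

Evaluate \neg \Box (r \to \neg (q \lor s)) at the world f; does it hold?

Yes

At f: \Box (r \to \neg (q \lor s)) is false, so \neg \Box (r \to \neg (q \lor s)) is true.
  At f: \Box (r \to \neg (q \lor s)) requires r \to \neg (q \lor s) at every successor {c, e}.
    r \to \neg (q \lor s) fails at c, so \Box (r \to \neg (q \lor s)) is false at f.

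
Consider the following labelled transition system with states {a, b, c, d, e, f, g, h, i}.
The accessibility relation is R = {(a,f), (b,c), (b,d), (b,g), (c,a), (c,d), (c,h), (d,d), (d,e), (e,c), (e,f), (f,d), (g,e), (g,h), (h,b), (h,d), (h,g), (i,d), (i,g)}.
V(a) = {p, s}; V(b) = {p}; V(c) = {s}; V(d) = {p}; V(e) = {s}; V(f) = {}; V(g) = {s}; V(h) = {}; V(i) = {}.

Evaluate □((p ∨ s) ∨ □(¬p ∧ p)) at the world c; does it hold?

At c: □((p ∨ s) ∨ □(¬p ∧ p)) requires (p ∨ s) ∨ □(¬p ∧ p) at every successor {a, d, h}.
  (p ∨ s) ∨ □(¬p ∧ p) fails at h, so □((p ∨ s) ∨ □(¬p ∧ p)) is false at c.
    At h: p ∨ s is false, □(¬p ∧ p) is false, so (p ∨ s) ∨ □(¬p ∧ p) is false.
      At h: □(¬p ∧ p) requires ¬p ∧ p at every successor {b, d, g}.
        ¬p ∧ p fails at b, so □(¬p ∧ p) is false at h.

No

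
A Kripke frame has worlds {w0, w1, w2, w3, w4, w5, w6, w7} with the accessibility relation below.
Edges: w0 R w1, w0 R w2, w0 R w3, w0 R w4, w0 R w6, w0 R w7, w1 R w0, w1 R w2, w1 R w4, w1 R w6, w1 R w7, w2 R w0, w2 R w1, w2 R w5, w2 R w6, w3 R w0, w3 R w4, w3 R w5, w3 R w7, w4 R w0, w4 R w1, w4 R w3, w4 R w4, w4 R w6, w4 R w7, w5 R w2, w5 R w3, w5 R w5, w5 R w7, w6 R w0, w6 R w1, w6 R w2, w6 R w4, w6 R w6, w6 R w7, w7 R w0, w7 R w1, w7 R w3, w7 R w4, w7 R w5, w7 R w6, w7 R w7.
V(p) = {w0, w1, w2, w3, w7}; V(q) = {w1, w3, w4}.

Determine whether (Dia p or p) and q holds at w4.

Yes

Recall that Dia ψ holds at a world iff ψ holds at some accessible world.
At w4: Dia p or p is true, q is true, so (Dia p or p) and q is true.
  At w4: Dia p is true, p is false, so Dia p or p is true.
    At w4: Dia p requires p at some successor in {w0, w1, w3, w4, w6, w7}.
      p holds at w0, so Dia p is true at w4.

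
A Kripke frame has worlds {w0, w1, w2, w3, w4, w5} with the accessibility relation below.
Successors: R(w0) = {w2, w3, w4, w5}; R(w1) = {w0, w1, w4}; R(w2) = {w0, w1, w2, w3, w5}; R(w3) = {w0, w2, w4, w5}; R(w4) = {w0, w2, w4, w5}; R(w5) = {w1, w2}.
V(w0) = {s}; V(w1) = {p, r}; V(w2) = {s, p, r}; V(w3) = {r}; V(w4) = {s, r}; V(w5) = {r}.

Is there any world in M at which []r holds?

Yes

Let φ = []r. Evaluate φ at each world:
  w0 (successors {w2, w3, w4, w5}): φ is true.
  w1 (successors {w0, w1, w4}): φ is false.
  w2 (successors {w0, w1, w2, w3, w5}): φ is false.
  w3 (successors {w0, w2, w4, w5}): φ is false.
  w4 (successors {w0, w2, w4, w5}): φ is false.
  w5 (successors {w1, w2}): φ is true.
Detail at w0 (witness):
  At w0: []r requires r at every successor {w2, w3, w4, w5}.
    At w2: r is true.
    At w3: r is true.
    At w4: r is true.
    At w5: r is true.
  So []r is true at w0.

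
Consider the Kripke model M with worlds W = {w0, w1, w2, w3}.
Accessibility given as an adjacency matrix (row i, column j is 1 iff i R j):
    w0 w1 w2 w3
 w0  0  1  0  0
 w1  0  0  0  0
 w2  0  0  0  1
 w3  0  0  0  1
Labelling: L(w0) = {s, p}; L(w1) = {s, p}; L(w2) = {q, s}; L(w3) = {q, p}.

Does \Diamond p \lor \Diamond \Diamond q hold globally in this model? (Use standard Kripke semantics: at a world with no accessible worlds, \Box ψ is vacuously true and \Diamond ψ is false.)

No

Let φ = \Diamond p \lor \Diamond \Diamond q. Evaluate φ at each world:
  w0 (successors {w1}): φ is true.
  w1 (successors ∅): φ is false.
  w2 (successors {w3}): φ is true.
  w3 (successors {w3}): φ is true.
Detail at w1 (counterexample):
  At w1: \Diamond p is false, \Diamond \Diamond q is false, so \Diamond p \lor \Diamond \Diamond q is false.
    At w1: no accessible worlds, so \Diamond p is false.
    At w1: no accessible worlds, so \Diamond \Diamond q is false.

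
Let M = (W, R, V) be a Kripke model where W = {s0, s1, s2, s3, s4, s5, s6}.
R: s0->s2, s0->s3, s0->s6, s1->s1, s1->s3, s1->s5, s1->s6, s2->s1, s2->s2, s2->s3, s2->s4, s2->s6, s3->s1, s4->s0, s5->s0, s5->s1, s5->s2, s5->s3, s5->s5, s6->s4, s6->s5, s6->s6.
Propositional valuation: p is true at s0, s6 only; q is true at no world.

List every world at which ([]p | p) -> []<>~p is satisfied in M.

s0, s1, s2, s3, s4, s5

Let φ = ([]p | p) -> []<>~p. Evaluate φ at each world:
  s0 (successors {s2, s3, s6}): φ is true.
  s1 (successors {s1, s3, s5, s6}): φ is true.
  s2 (successors {s1, s2, s3, s4, s6}): φ is true.
  s3 (successors {s1}): φ is true.
  s4 (successors {s0}): φ is true.
  s5 (successors {s0, s1, s2, s3, s5}): φ is true.
  s6 (successors {s4, s5, s6}): φ is false.
For instance, at s3:
  At s3: []p | p is false, []<>~p is true, so ([]p | p) -> []<>~p is true.
    At s3: []p is false, p is false, so []p | p is false.
      At s3: []p requires p at every successor {s1}.
        p fails at s1, so []p is false at s3.
    At s3: []<>~p requires <>~p at every successor {s1}.
      At s1: <>~p is true.
    So []<>~p is true at s3.
Satisfying worlds: {s0, s1, s2, s3, s4, s5}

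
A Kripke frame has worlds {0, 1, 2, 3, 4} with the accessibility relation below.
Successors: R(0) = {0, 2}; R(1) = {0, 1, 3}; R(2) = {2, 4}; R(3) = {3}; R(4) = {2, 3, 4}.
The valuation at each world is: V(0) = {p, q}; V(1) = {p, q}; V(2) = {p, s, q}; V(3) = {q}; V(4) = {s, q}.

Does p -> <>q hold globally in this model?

Let φ = p -> <>q. Evaluate φ at each world:
  0 (successors {0, 2}): φ is true.
  1 (successors {0, 1, 3}): φ is true.
  2 (successors {2, 4}): φ is true.
  3 (successors {3}): φ is true.
  4 (successors {2, 3, 4}): φ is true.
For instance, at 0:
  At 0: p is true, <>q is true, so p -> <>q is true.
    At 0: <>q requires q at some successor in {0, 2}.
      q holds at 0, so <>q is true at 0.

Yes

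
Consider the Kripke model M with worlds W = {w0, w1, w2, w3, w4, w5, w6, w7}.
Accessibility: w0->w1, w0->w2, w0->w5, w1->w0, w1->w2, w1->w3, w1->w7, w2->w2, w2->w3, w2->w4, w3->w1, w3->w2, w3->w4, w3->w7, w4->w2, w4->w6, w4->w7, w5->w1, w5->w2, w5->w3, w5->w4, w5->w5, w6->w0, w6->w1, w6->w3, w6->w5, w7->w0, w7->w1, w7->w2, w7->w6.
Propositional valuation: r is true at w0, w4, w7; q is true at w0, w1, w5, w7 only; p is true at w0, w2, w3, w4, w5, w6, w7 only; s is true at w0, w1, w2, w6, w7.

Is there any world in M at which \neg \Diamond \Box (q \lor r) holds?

Yes

Let φ = \neg \Diamond \Box (q \lor r). Evaluate φ at each world:
  w0 (successors {w1, w2, w5}): φ is true.
  w1 (successors {w0, w2, w3, w7}): φ is true.
  w2 (successors {w2, w3, w4}): φ is true.
  w3 (successors {w1, w2, w4, w7}): φ is true.
  w4 (successors {w2, w6, w7}): φ is true.
  w5 (successors {w1, w2, w3, w4, w5}): φ is true.
  w6 (successors {w0, w1, w3, w5}): φ is true.
  w7 (successors {w0, w1, w2, w6}): φ is true.
Detail at w0 (witness):
  At w0: \Diamond \Box (q \lor r) is false, so \neg \Diamond \Box (q \lor r) is true.
    At w0: \Diamond \Box (q \lor r) requires \Box (q \lor r) at some successor in {w1, w2, w5}.
      At w1: \Box (q \lor r) is false.
      At w2: \Box (q \lor r) is false.
      At w5: \Box (q \lor r) is false.
    So \Diamond \Box (q \lor r) is false at w0.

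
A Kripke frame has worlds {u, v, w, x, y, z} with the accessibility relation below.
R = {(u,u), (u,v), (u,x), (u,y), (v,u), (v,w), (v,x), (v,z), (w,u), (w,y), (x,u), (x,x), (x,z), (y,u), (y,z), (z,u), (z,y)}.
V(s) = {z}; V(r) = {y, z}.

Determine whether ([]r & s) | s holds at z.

Yes

Recall that []ψ holds at a world iff ψ holds at every accessible world, and <>ψ holds iff ψ holds at some accessible world.
At z: []r & s is false, s is true, so ([]r & s) | s is true.
  At z: []r is false, s is true, so []r & s is false.
    At z: []r requires r at every successor {u, y}.
      r fails at u, so []r is false at z.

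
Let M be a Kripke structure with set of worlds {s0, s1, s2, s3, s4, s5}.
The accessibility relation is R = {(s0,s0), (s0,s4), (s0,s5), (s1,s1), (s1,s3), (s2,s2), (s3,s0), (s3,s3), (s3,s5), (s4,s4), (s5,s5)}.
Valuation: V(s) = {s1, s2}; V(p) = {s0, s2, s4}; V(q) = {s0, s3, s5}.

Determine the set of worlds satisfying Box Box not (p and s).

s0, s1, s3, s4, s5

Let φ = Box Box not (p and s). Evaluate φ at each world:
  s0 (successors {s0, s4, s5}): φ is true.
  s1 (successors {s1, s3}): φ is true.
  s2 (successors {s2}): φ is false.
  s3 (successors {s0, s3, s5}): φ is true.
  s4 (successors {s4}): φ is true.
  s5 (successors {s5}): φ is true.
For instance, at s1:
  At s1: Box Box not (p and s) requires Box not (p and s) at every successor {s1, s3}.
      At s1: Box not (p and s) requires not (p and s) at every successor {s1, s3}.
        At s1: not (p and s) is true.
        At s3: not (p and s) is true.
      So Box not (p and s) is true at s1.
      At s3: Box not (p and s) requires not (p and s) at every successor {s0, s3, s5}.
        At s0: not (p and s) is true.
        At s3: not (p and s) is true.
        At s5: not (p and s) is true.
      So Box not (p and s) is true at s3.
  So Box Box not (p and s) is true at s1.
Satisfying worlds: {s0, s1, s3, s4, s5}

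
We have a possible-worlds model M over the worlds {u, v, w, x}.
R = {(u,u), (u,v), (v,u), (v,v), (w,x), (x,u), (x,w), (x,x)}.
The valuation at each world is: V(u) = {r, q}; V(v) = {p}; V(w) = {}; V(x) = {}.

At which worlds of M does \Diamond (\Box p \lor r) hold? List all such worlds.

Let φ = \Diamond (\Box p \lor r). Evaluate φ at each world:
  u (successors {u, v}): φ is true.
  v (successors {u, v}): φ is true.
  w (successors {x}): φ is false.
  x (successors {u, w, x}): φ is true.
For instance, at w:
  At w: \Diamond (\Box p \lor r) requires \Box p \lor r at some successor in {x}.
    At x: \Box p \lor r is false.
  So \Diamond (\Box p \lor r) is false at w.
Satisfying worlds: {u, v, x}

u, v, x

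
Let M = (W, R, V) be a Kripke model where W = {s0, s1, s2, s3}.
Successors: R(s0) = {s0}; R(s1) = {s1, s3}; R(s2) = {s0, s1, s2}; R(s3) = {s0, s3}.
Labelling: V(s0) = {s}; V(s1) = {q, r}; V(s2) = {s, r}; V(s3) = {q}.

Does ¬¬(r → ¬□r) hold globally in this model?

Yes

Let φ = ¬¬(r → ¬□r). Evaluate φ at each world:
  s0 (successors {s0}): φ is true.
  s1 (successors {s1, s3}): φ is true.
  s2 (successors {s0, s1, s2}): φ is true.
  s3 (successors {s0, s3}): φ is true.
For instance, at s1:
  At s1: ¬(r → ¬□r) is false, so ¬¬(r → ¬□r) is true.
    At s1: r → ¬□r is true, so ¬(r → ¬□r) is false.
      At s1: r is true, ¬□r is true, so r → ¬□r is true.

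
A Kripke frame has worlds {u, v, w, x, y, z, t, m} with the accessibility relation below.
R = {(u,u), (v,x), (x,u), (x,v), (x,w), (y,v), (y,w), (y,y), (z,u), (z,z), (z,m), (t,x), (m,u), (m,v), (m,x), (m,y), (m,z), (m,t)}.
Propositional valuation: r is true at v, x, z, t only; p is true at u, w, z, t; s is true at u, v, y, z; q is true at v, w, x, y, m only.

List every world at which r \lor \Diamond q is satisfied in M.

v, x, y, z, t, m

Recall that \Diamond ψ holds at a world iff ψ holds at some accessible world.
Let φ = r \lor \Diamond q. Evaluate φ at each world:
  u (successors {u}): φ is false.
  v (successors {x}): φ is true.
  w (successors ∅): φ is false.
  x (successors {u, v, w}): φ is true.
  y (successors {v, w, y}): φ is true.
  z (successors {u, z, m}): φ is true.
  t (successors {x}): φ is true.
  m (successors {u, v, x, y, z, t}): φ is true.
For instance, at v:
  At v: r is true, \Diamond q is true, so r \lor \Diamond q is true.
    At v: \Diamond q requires q at some successor in {x}.
      q holds at x, so \Diamond q is true at v.
Satisfying worlds: {v, x, y, z, t, m}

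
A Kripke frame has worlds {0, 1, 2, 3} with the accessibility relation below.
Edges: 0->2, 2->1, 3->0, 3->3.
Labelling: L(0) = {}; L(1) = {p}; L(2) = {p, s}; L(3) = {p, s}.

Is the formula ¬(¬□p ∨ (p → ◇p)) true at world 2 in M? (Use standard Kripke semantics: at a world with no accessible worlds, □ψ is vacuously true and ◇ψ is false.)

At 2: ¬□p ∨ (p → ◇p) is true, so ¬(¬□p ∨ (p → ◇p)) is false.
  At 2: ¬□p is false, p → ◇p is true, so ¬□p ∨ (p → ◇p) is true.
    At 2: □p is true, so ¬□p is false.
      At 2: □p requires p at every successor {1}.
        At 1: p is true.
      So □p is true at 2.
    At 2: p is true, ◇p is true, so p → ◇p is true.
      At 2: ◇p requires p at some successor in {1}.
        p holds at 1, so ◇p is true at 2.

No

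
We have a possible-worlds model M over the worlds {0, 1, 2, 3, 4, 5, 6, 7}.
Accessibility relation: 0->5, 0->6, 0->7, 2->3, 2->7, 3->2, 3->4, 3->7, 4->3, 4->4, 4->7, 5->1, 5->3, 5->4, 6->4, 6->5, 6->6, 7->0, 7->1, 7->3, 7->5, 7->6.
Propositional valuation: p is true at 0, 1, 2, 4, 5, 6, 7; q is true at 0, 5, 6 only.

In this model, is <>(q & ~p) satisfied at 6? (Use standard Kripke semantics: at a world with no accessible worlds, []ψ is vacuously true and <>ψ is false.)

Recall that <>ψ holds at a world iff ψ holds at some accessible world.
At 6: <>(q & ~p) requires q & ~p at some successor in {4, 5, 6}.
  At 4: q & ~p is false.
  At 5: q & ~p is false.
  At 6: q & ~p is false.
So <>(q & ~p) is false at 6.

No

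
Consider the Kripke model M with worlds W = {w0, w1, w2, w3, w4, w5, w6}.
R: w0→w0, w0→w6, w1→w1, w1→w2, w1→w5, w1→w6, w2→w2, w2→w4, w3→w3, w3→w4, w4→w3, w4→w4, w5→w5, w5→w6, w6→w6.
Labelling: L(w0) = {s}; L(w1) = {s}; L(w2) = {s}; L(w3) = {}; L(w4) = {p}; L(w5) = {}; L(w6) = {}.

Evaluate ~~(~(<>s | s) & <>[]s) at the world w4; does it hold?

No

Recall that []ψ holds at a world iff ψ holds at every accessible world, and <>ψ holds iff ψ holds at some accessible world.
At w4: ~(~(<>s | s) & <>[]s) is true, so ~~(~(<>s | s) & <>[]s) is false.
  At w4: ~(<>s | s) & <>[]s is false, so ~(~(<>s | s) & <>[]s) is true.
    At w4: ~(<>s | s) is true, <>[]s is false, so ~(<>s | s) & <>[]s is false.
      At w4: <>s | s is false, so ~(<>s | s) is true.
      At w4: <>[]s requires []s at some successor in {w3, w4}.
        At w3: []s is false.
        At w4: []s is false.
      So <>[]s is false at w4.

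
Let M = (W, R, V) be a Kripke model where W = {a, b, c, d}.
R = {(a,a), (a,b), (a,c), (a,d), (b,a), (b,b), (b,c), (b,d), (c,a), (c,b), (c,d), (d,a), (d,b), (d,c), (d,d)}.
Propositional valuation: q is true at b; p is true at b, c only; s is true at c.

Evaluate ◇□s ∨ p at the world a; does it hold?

At a: ◇□s is false, p is false, so ◇□s ∨ p is false.
  At a: ◇□s requires □s at some successor in {a, b, c, d}.
    At a: □s is false.
    At b: □s is false.
    At c: □s is false.
    At d: □s is false.
  So ◇□s is false at a.

No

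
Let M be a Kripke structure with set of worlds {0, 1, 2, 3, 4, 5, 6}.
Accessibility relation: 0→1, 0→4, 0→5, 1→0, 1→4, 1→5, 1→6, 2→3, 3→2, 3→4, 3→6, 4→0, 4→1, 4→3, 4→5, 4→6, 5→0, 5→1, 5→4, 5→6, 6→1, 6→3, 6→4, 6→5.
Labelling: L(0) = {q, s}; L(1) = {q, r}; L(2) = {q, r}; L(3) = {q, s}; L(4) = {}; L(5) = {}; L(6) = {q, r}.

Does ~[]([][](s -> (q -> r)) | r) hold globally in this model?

Recall that []ψ holds at a world iff ψ holds at every accessible world, and <>ψ holds iff ψ holds at some accessible world.
Let φ = ~[]([][](s -> (q -> r)) | r). Evaluate φ at each world:
  0 (successors {1, 4, 5}): φ is true.
  1 (successors {0, 4, 5, 6}): φ is true.
  2 (successors {3}): φ is true.
  3 (successors {2, 4, 6}): φ is true.
  4 (successors {0, 1, 3, 5, 6}): φ is true.
  5 (successors {0, 1, 4, 6}): φ is true.
  6 (successors {1, 3, 4, 5}): φ is true.
For instance, at 2:
  At 2: []([][](s -> (q -> r)) | r) is false, so ~[]([][](s -> (q -> r)) | r) is true.
    At 2: []([][](s -> (q -> r)) | r) requires [][](s -> (q -> r)) | r at every successor {3}.
      [][](s -> (q -> r)) | r fails at 3, so []([][](s -> (q -> r)) | r) is false at 2.

Yes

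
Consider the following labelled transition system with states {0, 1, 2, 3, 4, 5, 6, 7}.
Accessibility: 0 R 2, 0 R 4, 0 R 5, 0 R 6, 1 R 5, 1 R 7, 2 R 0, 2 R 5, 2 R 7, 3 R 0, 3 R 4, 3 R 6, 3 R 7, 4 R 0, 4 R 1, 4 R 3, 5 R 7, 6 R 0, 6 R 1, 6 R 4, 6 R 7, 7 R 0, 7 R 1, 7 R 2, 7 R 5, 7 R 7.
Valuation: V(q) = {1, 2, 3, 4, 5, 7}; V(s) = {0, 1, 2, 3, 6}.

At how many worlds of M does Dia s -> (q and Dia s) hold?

Let φ = Dia s -> (q and Dia s). Evaluate φ at each world:
  0 (successors {2, 4, 5, 6}): φ is false.
  1 (successors {5, 7}): φ is true.
  2 (successors {0, 5, 7}): φ is true.
  3 (successors {0, 4, 6, 7}): φ is true.
  4 (successors {0, 1, 3}): φ is true.
  5 (successors {7}): φ is true.
  6 (successors {0, 1, 4, 7}): φ is false.
  7 (successors {0, 1, 2, 5, 7}): φ is true.
For instance, at 0:
  At 0: Dia s is true, q and Dia s is false, so Dia s -> (q and Dia s) is false.
    At 0: Dia s requires s at some successor in {2, 4, 5, 6}.
      s holds at 2, so Dia s is true at 0.
    At 0: q is false, Dia s is true, so q and Dia s is false.
      At 0: Dia s requires s at some successor in {2, 4, 5, 6}.
        s holds at 2, so Dia s is true at 0.
Satisfying worlds: {1, 2, 3, 4, 5, 7}

6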